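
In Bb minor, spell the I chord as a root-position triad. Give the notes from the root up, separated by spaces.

Bb D F

The root, Bb, is scale degree 1 — the same note in Bb minor and Bb major; only the chord quality changes. Stacking thirds in Bb major on Bb gives Bb–D–F.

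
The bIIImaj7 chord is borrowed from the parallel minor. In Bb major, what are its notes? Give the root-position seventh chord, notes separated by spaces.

Db F Ab C

Scale degree 3 in Bb major is D. bIIImaj7 uses the lowered form, Db, taken from Bb minor. In Bb minor the chord on Db is Db–F–Ab–C.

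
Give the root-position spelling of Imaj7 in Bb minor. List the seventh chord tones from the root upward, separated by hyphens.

Bb-D-F-A

Imaj7 is built on scale degree 1, which is Bb in both Bb minor and its parallel. In Bb major the chord on Bb is Bb–D–F–A.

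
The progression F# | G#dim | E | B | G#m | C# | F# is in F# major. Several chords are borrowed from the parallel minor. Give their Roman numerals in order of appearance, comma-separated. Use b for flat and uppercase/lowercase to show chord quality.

ii°, bVII

The diatonic triads in F# major are F#, G#m, A#m, B, C#, D#m, E#dim. F#, B, G#m and C# all belong to that set. G#dim (G#–B–D) doesn't fit — on degree 2 F# major would have G#m (ii). G#dim is the degree-2 chord of F# minor, so it is the borrowed ii°. E (E–G#–B) is not: scale degree 7 in F# major carries E#dim (vii°). In F# minor the chord on that degree is E, so here it functions as bVII, borrowed from the parallel minor.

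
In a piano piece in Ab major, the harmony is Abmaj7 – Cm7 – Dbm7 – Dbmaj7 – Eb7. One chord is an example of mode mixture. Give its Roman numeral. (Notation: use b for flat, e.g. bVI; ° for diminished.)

In Ab major the diatonic chords are Ab, Bbm, Cm, Db, Eb, Fm, Gdim. Abmaj7, Cm7, Dbmaj7 and Eb7 are all diatonic. Dbm7 (Db–Fb–Ab–Cb) is not: scale degree 4 in Ab major carries Db (IV). In Ab minor the chord on that degree is Dbm7, so here it functions as iv7, borrowed from the parallel minor.

iv7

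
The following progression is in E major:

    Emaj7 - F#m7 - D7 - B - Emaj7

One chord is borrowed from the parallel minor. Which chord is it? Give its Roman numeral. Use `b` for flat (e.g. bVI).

bVII7

In E major the diatonic chords are E, F#m, G#m, A, B, C#m, D#dim. Emaj7, F#m7 and B all belong to that set. D7 (D–F#–A–C) is not: scale degree 7 in E major carries D#dim (vii°). In E minor the chord on that degree is D7, so here it functions as bVII7, borrowed from the parallel minor.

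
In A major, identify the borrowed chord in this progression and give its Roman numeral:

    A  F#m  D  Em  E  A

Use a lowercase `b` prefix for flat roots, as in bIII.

v

In A major the diatonic chords are A, Bm, C#m, D, E, F#m, G#dim. A, F#m, D and E all belong to that set. Em (E–G–B) is not: scale degree 5 in A major carries E (V). In A minor the chord on that degree is Em, so here it functions as v, borrowed from the parallel minor.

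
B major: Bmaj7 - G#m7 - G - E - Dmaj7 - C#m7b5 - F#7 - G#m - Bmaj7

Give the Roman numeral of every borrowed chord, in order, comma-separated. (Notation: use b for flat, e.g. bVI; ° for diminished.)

The diatonic triads in B major are B, C#m, D#m, E, F#, G#m, A#dim. Bmaj7, G#m7, E, F#7 and G#m all belong to that set. But G (G–B–D) is foreign: the diatonic vi on degree 6 is G#m, whereas G comes from B minor. It is labeled bVI. But Dmaj7 (D–F#–A–C#) is foreign: the diatonic iii on degree 3 is D#m, whereas Dmaj7 comes from B minor. It is labeled bIIImaj7. But C#m7b5 (C#–E–G–B) is foreign: the diatonic ii on degree 2 is C#m, whereas C#m7b5 comes from B minor. It is labeled iiø7.

bVI, bIIImaj7, iiø7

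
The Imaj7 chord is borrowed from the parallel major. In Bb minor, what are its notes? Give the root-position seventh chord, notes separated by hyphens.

Bb-D-F-A

The root, Bb, is scale degree 1 — the same note in Bb minor and Bb major; only the chord quality changes. Stacking thirds in Bb major on Bb gives Bb–D–F–A.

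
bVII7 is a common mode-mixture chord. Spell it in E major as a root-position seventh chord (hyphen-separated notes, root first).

D-F#-A-C

bVII7 is built on the lowered scale degree 7. In E major degree 7 is D#; lowered it becomes D. In E minor the chord on D is D–F#–A–C.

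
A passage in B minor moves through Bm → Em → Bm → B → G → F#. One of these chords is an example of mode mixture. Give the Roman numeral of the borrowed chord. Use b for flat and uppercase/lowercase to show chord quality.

B minor has the diatonic set Bm, C#dim, D, Em, F#, G, A (with V from harmonic minor). Of the given chords, Bm, Em, G and F# are diatonic. B (B–D#–F#) is not: scale degree 1 in B minor carries Bm (i). In B major the chord on that degree is B, so here it functions as I, borrowed from the parallel major.

I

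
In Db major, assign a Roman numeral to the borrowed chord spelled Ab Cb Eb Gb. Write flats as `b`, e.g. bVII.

The root Ab is the diatonic 5th degree of Db major; the borrowing shows in the chord quality. The diatonic chord on degree 5 would be Ab (V), but Ab–Cb–Eb–Gb is the minor-seventh chord from Db minor. As a borrowed chord it is labeled v7.

v7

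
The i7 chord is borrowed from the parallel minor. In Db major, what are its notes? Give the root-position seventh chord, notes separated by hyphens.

i7 is built on scale degree 1, which is Db in both Db major and its parallel. Stacking thirds in Db minor on Db gives Db–Fb–Ab–Cb.

Db-Fb-Ab-Cb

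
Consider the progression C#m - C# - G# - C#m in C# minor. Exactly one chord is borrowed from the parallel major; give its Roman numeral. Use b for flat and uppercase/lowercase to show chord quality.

In C# minor (with V from harmonic minor) the diatonic chords are C#m, D#dim, E, F#m, G#, A, B. C#m and G# are both diatonic. C# (C#–E#–G#) is not: scale degree 1 in C# minor carries C#m (i). In C# major the chord on that degree is C#, so here it functions as I, borrowed from the parallel major.

I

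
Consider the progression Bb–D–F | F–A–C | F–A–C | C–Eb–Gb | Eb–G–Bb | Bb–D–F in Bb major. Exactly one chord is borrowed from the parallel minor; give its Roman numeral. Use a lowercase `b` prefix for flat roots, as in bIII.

Bb major has the diatonic set Bb, Cm, Dm, Eb, F, Gm, Adim. Bb–D–F = Bb, F–A–C = F and Eb–G–Bb = Eb all belong to that set. But C–Eb–Gb is foreign: the diatonic ii on degree 2 is Cm, whereas Cdim comes from Bb minor. It is labeled ii°.

ii°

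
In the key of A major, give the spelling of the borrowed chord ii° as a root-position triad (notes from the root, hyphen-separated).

B-D-F

ii° is built on scale degree 2, which is B in both A major and its parallel. Building the diminished chord from the parallel minor on B: B–D–F.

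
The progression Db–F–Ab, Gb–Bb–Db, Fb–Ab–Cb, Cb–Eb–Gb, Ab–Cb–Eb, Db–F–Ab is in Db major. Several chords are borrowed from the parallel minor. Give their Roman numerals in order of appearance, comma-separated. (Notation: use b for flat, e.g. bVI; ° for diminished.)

bIII, bVII, v

Db major has the diatonic set Db, Ebm, Fm, Gb, Ab, Bbm, Cdim. Db–F–Ab = Db and Gb–Bb–Db = Gb both belong to that set. But Fb–Ab–Cb is foreign: the diatonic iii on degree 3 is Fm, whereas Fb comes from Db minor. It is labeled bIII. But Cb–Eb–Gb is foreign: the diatonic vii° on degree 7 is Cdim, whereas Cb comes from Db minor. It is labeled bVII. But Ab–Cb–Eb is foreign: the diatonic V on degree 5 is Ab, whereas Abm comes from Db minor. It is labeled v.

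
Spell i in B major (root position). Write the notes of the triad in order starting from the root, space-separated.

B D F#

The root, B, is scale degree 1 — the same note in B major and B minor; only the chord quality changes. Building the minor chord from the parallel minor on B: B–D–F#.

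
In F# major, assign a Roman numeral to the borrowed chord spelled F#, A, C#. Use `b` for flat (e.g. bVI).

F# is scale degree 1 in F# major. The diatonic chord on degree 1 would be F# (I), but F#–A–C# is the minor chord from F# minor. As a borrowed chord it is labeled i.

i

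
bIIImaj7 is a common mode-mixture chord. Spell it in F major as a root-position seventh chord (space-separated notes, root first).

Scale degree 3 in F major is A. bIIImaj7 uses the lowered form, Ab, taken from F minor. Stacking thirds in F minor on Ab gives Ab–C–Eb–G.

Ab C Eb G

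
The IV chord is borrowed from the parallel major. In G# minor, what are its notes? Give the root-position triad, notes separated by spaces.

C# E# G#

The root, C#, is scale degree 4 — the same note in G# minor and G# major; only the chord quality changes. In G# major the chord on C# is C#–E#–G#.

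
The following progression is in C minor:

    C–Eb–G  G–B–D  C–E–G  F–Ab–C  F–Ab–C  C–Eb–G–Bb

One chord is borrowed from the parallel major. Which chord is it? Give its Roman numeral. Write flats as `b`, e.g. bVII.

I

In C minor (with V from harmonic minor) the diatonic chords are Cm, Ddim, Eb, Fm, G, Ab, Bb. C–Eb–G = Cm, G–B–D = G, F–Ab–C = Fm and C–Eb–G–Bb = Cm7 are all diatonic. But C–E–G is foreign: the diatonic i on degree 1 is Cm, whereas C comes from C major. It is labeled I.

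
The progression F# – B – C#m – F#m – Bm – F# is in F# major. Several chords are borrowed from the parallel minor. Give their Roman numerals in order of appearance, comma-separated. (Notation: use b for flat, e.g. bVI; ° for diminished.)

v, i, iv

The diatonic triads in F# major are F#, G#m, A#m, B, C#, D#m, E#dim. Of the given chords, F# and B are diatonic. C#m (C#–E–G#) doesn't fit — on degree 5 F# major would have C# (V). C#m is the degree-5 chord of F# minor, so it is the borrowed v. F#m (F#–A–C#) doesn't fit — on degree 1 F# major would have F# (I). F#m is the degree-1 chord of F# minor, so it is the borrowed i. But Bm (B–D–F#) is foreign: the diatonic IV on degree 4 is B, whereas Bm comes from F# minor. It is labeled iv.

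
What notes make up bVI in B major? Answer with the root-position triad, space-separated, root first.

G B D

The root of bVI is the lowered 6th degree: G# becomes G. Stacking thirds in B minor on G gives G–B–D.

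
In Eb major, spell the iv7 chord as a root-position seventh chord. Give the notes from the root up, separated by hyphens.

Ab-Cb-Eb-Gb

The root, Ab, is scale degree 4 — the same note in Eb major and Eb minor; only the chord quality changes. Stacking thirds in Eb minor on Ab gives Ab–Cb–Eb–Gb.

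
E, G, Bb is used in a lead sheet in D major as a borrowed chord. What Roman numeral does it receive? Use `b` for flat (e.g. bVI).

E is scale degree 2 in D major. E–G–Bb is a diminished chord — the form found in D minor, not the diatonic ii (Em). Borrowed into D major it is written ii°.

ii°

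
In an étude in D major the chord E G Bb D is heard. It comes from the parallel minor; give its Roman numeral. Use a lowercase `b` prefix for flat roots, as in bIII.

The root E is the diatonic 2nd degree of D major; the borrowing shows in the chord quality. E–G–Bb–D is a half-diminished-seventh chord — the form found in D minor, not the diatonic ii (Em). Borrowed into D major it is written iiø7.

iiø7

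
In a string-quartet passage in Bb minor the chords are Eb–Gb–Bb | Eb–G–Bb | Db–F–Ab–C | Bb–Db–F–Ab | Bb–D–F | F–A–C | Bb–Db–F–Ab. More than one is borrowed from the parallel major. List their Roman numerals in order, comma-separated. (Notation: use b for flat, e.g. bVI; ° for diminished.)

Bb minor has the diatonic set Bbm, Cdim, Db, Ebm, F, Gb, Ab (with V from harmonic minor). Eb–Gb–Bb = Ebm, Db–F–Ab–C = Dbmaj7, Bb–Db–F–Ab = Bbm7 and F–A–C = F are all diatonic. But Eb–G–Bb is foreign: the diatonic iv on degree 4 is Ebm, whereas Eb comes from Bb major. It is labeled IV. Bb–D–F doesn't fit — on degree 1 Bb minor would have Bbm (i). Bb is the degree-1 chord of Bb major, so it is the borrowed I.

IV, I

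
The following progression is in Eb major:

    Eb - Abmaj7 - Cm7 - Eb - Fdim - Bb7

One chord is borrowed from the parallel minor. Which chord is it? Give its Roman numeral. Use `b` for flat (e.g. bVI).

In Eb major the diatonic chords are Eb, Fm, Gm, Ab, Bb, Cm, Ddim. Of the given chords, Eb, Abmaj7, Cm7 and Bb7 are diatonic. But Fdim (F–Ab–Cb) is foreign: the diatonic ii on degree 2 is Fm, whereas Fdim comes from Eb minor. It is labeled ii°.

ii°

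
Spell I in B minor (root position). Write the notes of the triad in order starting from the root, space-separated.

B D# F#

I is built on scale degree 1, which is B in both B minor and its parallel. Building the major chord from the parallel major on B: B–D#–F#.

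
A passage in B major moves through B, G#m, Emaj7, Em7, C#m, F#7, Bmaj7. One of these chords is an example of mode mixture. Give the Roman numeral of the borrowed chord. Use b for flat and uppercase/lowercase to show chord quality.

iv7

The diatonic triads in B major are B, C#m, D#m, E, F#, G#m, A#dim. Of the given chords, B, G#m, Emaj7, C#m, F#7 and Bmaj7 are diatonic. Em7 (E–G–B–D) doesn't fit — on degree 4 B major would have E (IV). Em7 is the degree-4 chord of B minor, so it is the borrowed iv7.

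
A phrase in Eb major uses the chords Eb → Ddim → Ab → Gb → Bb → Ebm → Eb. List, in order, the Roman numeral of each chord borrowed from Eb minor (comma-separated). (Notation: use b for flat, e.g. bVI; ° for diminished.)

Eb major has the diatonic set Eb, Fm, Gm, Ab, Bb, Cm, Ddim. Eb, Ddim, Ab and Bb all belong to that set. But Gb (Gb–Bb–Db) is foreign: the diatonic iii on degree 3 is Gm, whereas Gb comes from Eb minor. It is labeled bIII. Ebm (Eb–Gb–Bb) doesn't fit — on degree 1 Eb major would have Eb (I). Ebm is the degree-1 chord of Eb minor, so it is the borrowed i.

bIII, i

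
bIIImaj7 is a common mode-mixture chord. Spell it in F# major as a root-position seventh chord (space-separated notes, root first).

A C# E G#

The root of bIIImaj7 is the lowered 3rd degree: A# becomes A. Building the major-seventh chord from the parallel minor on A: A–C#–E–G#.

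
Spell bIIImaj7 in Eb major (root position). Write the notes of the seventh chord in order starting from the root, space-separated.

Gb Bb Db F

The root of bIIImaj7 is the lowered 3rd degree: G becomes Gb. In Eb minor the chord on Gb is Gb–Bb–Db–F.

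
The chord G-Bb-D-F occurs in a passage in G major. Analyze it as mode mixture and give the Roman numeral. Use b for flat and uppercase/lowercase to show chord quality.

i7

The root G is the diatonic 1st degree of G major; the borrowing shows in the chord quality. The diatonic chord on degree 1 would be G (I), but G–Bb–D–F is the minor-seventh chord from G minor. As a borrowed chord it is labeled i7.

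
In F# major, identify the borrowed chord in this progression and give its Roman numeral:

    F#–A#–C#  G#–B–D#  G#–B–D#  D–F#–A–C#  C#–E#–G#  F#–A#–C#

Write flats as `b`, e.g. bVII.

In F# major the diatonic chords are F#, G#m, A#m, B, C#, D#m, E#dim. F#–A#–C# = F#, G#–B–D# = G#m and C#–E#–G# = C# all belong to that set. But D–F#–A–C# is foreign: the diatonic vi on degree 6 is D#m, whereas Dmaj7 comes from F# minor. It is labeled bVImaj7.

bVImaj7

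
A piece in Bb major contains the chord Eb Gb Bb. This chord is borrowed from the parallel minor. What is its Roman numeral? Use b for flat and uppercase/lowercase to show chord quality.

Eb is scale degree 4 in Bb major. Diatonically Bb major has Eb (IV) on that degree; Eb–Gb–Bb is instead the minor chord native to Bb minor, so it takes the label iv.

iv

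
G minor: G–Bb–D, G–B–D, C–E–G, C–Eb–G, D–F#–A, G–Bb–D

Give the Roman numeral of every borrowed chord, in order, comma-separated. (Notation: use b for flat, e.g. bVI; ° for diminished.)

In G minor (with V from harmonic minor) the diatonic chords are Gm, Adim, Bb, Cm, D, Eb, F. G–Bb–D = Gm, C–Eb–G = Cm and D–F#–A = D all belong to that set. G–B–D is not: scale degree 1 in G minor carries Gm (i). In G major the chord on that degree is G, so here it functions as I, borrowed from the parallel major. C–E–G is not: scale degree 4 in G minor carries Cm (iv). In G major the chord on that degree is C, so here it functions as IV, borrowed from the parallel major.

I, IV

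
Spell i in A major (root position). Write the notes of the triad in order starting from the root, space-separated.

A C E

The root, A, is scale degree 1 — the same note in A major and A minor; only the chord quality changes. Stacking thirds in A minor on A gives A–C–E.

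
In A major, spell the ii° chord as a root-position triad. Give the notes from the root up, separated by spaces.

ii° is built on scale degree 2, which is B in both A major and its parallel. In A minor the chord on B is B–D–F.

B D F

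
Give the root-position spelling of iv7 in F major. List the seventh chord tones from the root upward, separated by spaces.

The root, Bb, is scale degree 4 — the same note in F major and F minor; only the chord quality changes. In F minor the chord on Bb is Bb–Db–F–Ab.

Bb Db F Ab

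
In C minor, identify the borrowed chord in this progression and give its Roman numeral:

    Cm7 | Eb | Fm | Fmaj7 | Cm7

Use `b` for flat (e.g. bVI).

In C minor (with V from harmonic minor) the diatonic chords are Cm, Ddim, Eb, Fm, G, Ab, Bb. Cm7, Eb and Fm all belong to that set. Fmaj7 (F–A–C–E) doesn't fit — on degree 4 C minor would have Fm (iv). Fmaj7 is the degree-4 chord of C major, so it is the borrowed IVmaj7.

IVmaj7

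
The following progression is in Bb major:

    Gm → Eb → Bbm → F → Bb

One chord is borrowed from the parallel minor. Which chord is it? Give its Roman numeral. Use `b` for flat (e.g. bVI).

i

Bb major has the diatonic set Bb, Cm, Dm, Eb, F, Gm, Adim. Gm, Eb, F and Bb are all diatonic. Bbm (Bb–Db–F) doesn't fit — on degree 1 Bb major would have Bb (I). Bbm is the degree-1 chord of Bb minor, so it is the borrowed i.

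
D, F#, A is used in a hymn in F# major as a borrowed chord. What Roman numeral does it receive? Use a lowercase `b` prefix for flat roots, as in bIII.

The root D is the lowered 6th scale degree — diatonically F# major has D# there. D–F#–A is a major chord — the form found in F# minor, not the diatonic vi (D#m). Borrowed into F# major it is written bVI.

bVI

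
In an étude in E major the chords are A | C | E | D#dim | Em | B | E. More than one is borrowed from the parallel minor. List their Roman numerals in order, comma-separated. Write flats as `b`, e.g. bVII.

bVI, i

E major has the diatonic set E, F#m, G#m, A, B, C#m, D#dim. A, E, D#dim and B are all diatonic. C (C–E–G) doesn't fit — on degree 6 E major would have C#m (vi). C is the degree-6 chord of E minor, so it is the borrowed bVI. But Em (E–G–B) is foreign: the diatonic I on degree 1 is E, whereas Em comes from E minor. It is labeled i.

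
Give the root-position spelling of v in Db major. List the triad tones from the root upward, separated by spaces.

The root, Ab, is scale degree 5 — the same note in Db major and Db minor; only the chord quality changes. Building the minor chord from the parallel minor on Ab: Ab–Cb–Eb.

Ab Cb Eb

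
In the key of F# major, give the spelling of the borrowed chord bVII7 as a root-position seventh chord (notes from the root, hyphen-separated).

Scale degree 7 in F# major is E#. bVII7 uses the lowered form, E, taken from F# minor. Stacking thirds in F# minor on E gives E–G#–B–D.

E-G#-B-D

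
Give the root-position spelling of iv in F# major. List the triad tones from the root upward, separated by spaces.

The root, B, is scale degree 4 — the same note in F# major and F# minor; only the chord quality changes. Stacking thirds in F# minor on B gives B–D–F#.

B D F#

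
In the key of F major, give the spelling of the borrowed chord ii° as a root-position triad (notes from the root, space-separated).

G Bb Db

ii° is built on scale degree 2, which is G in both F major and its parallel. Building the diminished chord from the parallel minor on G: G–Bb–Db.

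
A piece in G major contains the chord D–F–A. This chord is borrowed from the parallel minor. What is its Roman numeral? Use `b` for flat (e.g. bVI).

D is scale degree 5 in G major. D–F–A is a minor chord — the form found in G minor, not the diatonic V (D). Borrowed into G major it is written v.

v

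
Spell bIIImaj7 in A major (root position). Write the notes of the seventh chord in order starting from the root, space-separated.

The root of bIIImaj7 is the lowered 3rd degree: C# becomes C. Stacking thirds in A minor on C gives C–E–G–B.

C E G B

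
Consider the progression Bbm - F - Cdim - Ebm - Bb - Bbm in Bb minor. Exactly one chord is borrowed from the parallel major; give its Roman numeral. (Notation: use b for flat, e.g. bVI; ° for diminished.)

Bb minor has the diatonic set Bbm, Cdim, Db, Ebm, F, Gb, Ab (with V from harmonic minor). Of the given chords, Bbm, F, Cdim and Ebm are diatonic. Bb (Bb–D–F) is not: scale degree 1 in Bb minor carries Bbm (i). In Bb major the chord on that degree is Bb, so here it functions as I, borrowed from the parallel major.

I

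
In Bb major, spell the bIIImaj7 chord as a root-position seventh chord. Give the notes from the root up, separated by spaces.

Scale degree 3 in Bb major is D. bIIImaj7 uses the lowered form, Db, taken from Bb minor. Stacking thirds in Bb minor on Db gives Db–F–Ab–C.

Db F Ab C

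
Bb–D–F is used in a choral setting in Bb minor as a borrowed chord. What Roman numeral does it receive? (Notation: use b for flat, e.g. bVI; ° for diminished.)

The root Bb is the diatonic 1st degree of Bb minor; the borrowing shows in the chord quality. Diatonically Bb minor has Bbm (i) on that degree; Bb–D–F is instead the major chord native to Bb major, so it takes the label I.

I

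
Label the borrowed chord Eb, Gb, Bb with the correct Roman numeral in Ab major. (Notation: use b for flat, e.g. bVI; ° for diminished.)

v

The root Eb is the diatonic 5th degree of Ab major; the borrowing shows in the chord quality. Diatonically Ab major has Eb (V) on that degree; Eb–Gb–Bb is instead the minor chord native to Ab minor, so it takes the label v.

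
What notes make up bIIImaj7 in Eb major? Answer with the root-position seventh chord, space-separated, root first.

The root of bIIImaj7 is the lowered 3rd degree: G becomes Gb. In Eb minor the chord on Gb is Gb–Bb–Db–F.

Gb Bb Db F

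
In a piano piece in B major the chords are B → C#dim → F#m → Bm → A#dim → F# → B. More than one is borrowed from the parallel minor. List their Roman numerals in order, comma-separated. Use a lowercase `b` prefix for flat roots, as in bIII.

In B major the diatonic chords are B, C#m, D#m, E, F#, G#m, A#dim. B, A#dim and F# are all diatonic. C#dim (C#–E–G) doesn't fit — on degree 2 B major would have C#m (ii). C#dim is the degree-2 chord of B minor, so it is the borrowed ii°. F#m (F#–A–C#) doesn't fit — on degree 5 B major would have F# (V). F#m is the degree-5 chord of B minor, so it is the borrowed v. Bm (B–D–F#) doesn't fit — on degree 1 B major would have B (I). Bm is the degree-1 chord of B minor, so it is the borrowed i.

ii°, v, i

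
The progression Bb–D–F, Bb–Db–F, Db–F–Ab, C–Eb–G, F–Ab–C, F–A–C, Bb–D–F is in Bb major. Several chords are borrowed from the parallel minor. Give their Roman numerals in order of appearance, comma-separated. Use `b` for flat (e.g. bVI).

i, bIII, v

In Bb major the diatonic chords are Bb, Cm, Dm, Eb, F, Gm, Adim. Bb–D–F = Bb, C–Eb–G = Cm and F–A–C = F are all diatonic. But Bb–Db–F is foreign: the diatonic I on degree 1 is Bb, whereas Bbm comes from Bb minor. It is labeled i. Db–F–Ab is not: scale degree 3 in Bb major carries Dm (iii). In Bb minor the chord on that degree is Db, so here it functions as bIII, borrowed from the parallel minor. F–Ab–C is not: scale degree 5 in Bb major carries F (V). In Bb minor the chord on that degree is Fm, so here it functions as v, borrowed from the parallel minor.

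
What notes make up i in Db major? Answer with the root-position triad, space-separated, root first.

Db Fb Ab

The root, Db, is scale degree 1 — the same note in Db major and Db minor; only the chord quality changes. Stacking thirds in Db minor on Db gives Db–Fb–Ab.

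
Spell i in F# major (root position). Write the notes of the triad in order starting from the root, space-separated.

F# A C#

The root, F#, is scale degree 1 — the same note in F# major and F# minor; only the chord quality changes. Stacking thirds in F# minor on F# gives F#–A–C#.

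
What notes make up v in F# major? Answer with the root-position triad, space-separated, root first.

C# E G#

The root, C#, is scale degree 5 — the same note in F# major and F# minor; only the chord quality changes. Building the minor chord from the parallel minor on C#: C#–E–G#.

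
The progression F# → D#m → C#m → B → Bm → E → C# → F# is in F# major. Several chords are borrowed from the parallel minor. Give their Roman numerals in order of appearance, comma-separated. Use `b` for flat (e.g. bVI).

In F# major the diatonic chords are F#, G#m, A#m, B, C#, D#m, E#dim. Of the given chords, F#, D#m, B and C# are diatonic. But C#m (C#–E–G#) is foreign: the diatonic V on degree 5 is C#, whereas C#m comes from F# minor. It is labeled v. Bm (B–D–F#) doesn't fit — on degree 4 F# major would have B (IV). Bm is the degree-4 chord of F# minor, so it is the borrowed iv. But E (E–G#–B) is foreign: the diatonic vii° on degree 7 is E#dim, whereas E comes from F# minor. It is labeled bVII.

v, iv, bVII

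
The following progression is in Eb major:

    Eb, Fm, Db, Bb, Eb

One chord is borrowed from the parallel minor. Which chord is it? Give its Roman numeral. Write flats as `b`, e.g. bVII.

The diatonic triads in Eb major are Eb, Fm, Gm, Ab, Bb, Cm, Ddim. Eb, Fm and Bb are all diatonic. Db (Db–F–Ab) is not: scale degree 7 in Eb major carries Ddim (vii°). In Eb minor the chord on that degree is Db, so here it functions as bVII, borrowed from the parallel minor.

bVII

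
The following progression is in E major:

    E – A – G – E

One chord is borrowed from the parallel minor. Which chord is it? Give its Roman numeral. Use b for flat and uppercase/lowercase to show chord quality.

bIII

E major has the diatonic set E, F#m, G#m, A, B, C#m, D#dim. Of the given chords, E and A are diatonic. G (G–B–D) is not: scale degree 3 in E major carries G#m (iii). In E minor the chord on that degree is G, so here it functions as bIII, borrowed from the parallel minor.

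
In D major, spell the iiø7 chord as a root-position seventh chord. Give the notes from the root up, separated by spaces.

E G Bb D

iiø7 is built on scale degree 2, which is E in both D major and its parallel. In D minor the chord on E is E–G–Bb–D.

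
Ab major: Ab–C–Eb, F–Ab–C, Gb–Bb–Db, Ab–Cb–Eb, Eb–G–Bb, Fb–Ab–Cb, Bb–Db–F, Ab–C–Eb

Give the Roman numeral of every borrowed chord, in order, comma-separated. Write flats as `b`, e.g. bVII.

The diatonic triads in Ab major are Ab, Bbm, Cm, Db, Eb, Fm, Gdim. Ab–C–Eb = Ab, F–Ab–C = Fm, Eb–G–Bb = Eb and Bb–Db–F = Bbm all belong to that set. Gb–Bb–Db doesn't fit — on degree 7 Ab major would have Gdim (vii°). Gb is the degree-7 chord of Ab minor, so it is the borrowed bVII. Ab–Cb–Eb doesn't fit — on degree 1 Ab major would have Ab (I). Abm is the degree-1 chord of Ab minor, so it is the borrowed i. But Fb–Ab–Cb is foreign: the diatonic vi on degree 6 is Fm, whereas Fb comes from Ab minor. It is labeled bVI.

bVII, i, bVI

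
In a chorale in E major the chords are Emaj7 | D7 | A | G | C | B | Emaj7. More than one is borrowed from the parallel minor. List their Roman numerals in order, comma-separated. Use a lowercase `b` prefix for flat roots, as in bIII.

bVII7, bIII, bVI

In E major the diatonic chords are E, F#m, G#m, A, B, C#m, D#dim. Of the given chords, Emaj7, A and B are diatonic. D7 (D–F#–A–C) doesn't fit — on degree 7 E major would have D#dim (vii°). D7 is the degree-7 chord of E minor, so it is the borrowed bVII7. But G (G–B–D) is foreign: the diatonic iii on degree 3 is G#m, whereas G comes from E minor. It is labeled bIII. C (C–E–G) doesn't fit — on degree 6 E major would have C#m (vi). C is the degree-6 chord of E minor, so it is the borrowed bVI.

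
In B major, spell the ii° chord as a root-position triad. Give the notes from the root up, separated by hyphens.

C#-E-G

ii° is built on scale degree 2, which is C# in both B major and its parallel. In B minor the chord on C# is C#–E–G.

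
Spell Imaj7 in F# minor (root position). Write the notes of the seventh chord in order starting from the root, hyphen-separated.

F#-A#-C#-E#

Imaj7 is built on scale degree 1, which is F# in both F# minor and its parallel. Stacking thirds in F# major on F# gives F#–A#–C#–E#.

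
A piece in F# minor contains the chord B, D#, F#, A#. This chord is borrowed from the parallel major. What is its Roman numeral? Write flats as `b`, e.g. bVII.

The root B is the diatonic 4th degree of F# minor; the borrowing shows in the chord quality. The diatonic chord on degree 4 would be Bm (iv), but B–D#–F#–A# is the major-seventh chord from F# major. As a borrowed chord it is labeled IVmaj7.

IVmaj7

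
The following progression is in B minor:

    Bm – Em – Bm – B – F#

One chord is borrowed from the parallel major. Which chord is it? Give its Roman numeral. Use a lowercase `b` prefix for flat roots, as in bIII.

I

In B minor (with V from harmonic minor) the diatonic chords are Bm, C#dim, D, Em, F#, G, A. Of the given chords, Bm, Em and F# are diatonic. But B (B–D#–F#) is foreign: the diatonic i on degree 1 is Bm, whereas B comes from B major. It is labeled I.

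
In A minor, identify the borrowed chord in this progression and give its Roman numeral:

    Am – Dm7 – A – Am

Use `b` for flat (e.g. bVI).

I

In A minor (with V from harmonic minor) the diatonic chords are Am, Bdim, C, Dm, E, F, G. Am and Dm7 are both diatonic. But A (A–C#–E) is foreign: the diatonic i on degree 1 is Am, whereas A comes from A major. It is labeled I.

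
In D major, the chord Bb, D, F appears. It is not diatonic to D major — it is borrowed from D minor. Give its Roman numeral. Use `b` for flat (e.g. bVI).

bVI

Bb is the lowered form of scale degree 6 in D major (the diatonic degree 6 is B). Bb–D–F is a major chord — the form found in D minor, not the diatonic vi (Bm). Borrowed into D major it is written bVI.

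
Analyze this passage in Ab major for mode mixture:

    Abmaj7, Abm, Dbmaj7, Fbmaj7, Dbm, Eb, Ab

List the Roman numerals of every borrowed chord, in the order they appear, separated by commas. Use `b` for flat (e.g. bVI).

Ab major has the diatonic set Ab, Bbm, Cm, Db, Eb, Fm, Gdim. Of the given chords, Abmaj7, Dbmaj7, Eb and Ab are diatonic. But Abm (Ab–Cb–Eb) is foreign: the diatonic I on degree 1 is Ab, whereas Abm comes from Ab minor. It is labeled i. Fbmaj7 (Fb–Ab–Cb–Eb) doesn't fit — on degree 6 Ab major would have Fm (vi). Fbmaj7 is the degree-6 chord of Ab minor, so it is the borrowed bVImaj7. Dbm (Db–Fb–Ab) is not: scale degree 4 in Ab major carries Db (IV). In Ab minor the chord on that degree is Dbm, so here it functions as iv, borrowed from the parallel minor.

i, bVImaj7, iv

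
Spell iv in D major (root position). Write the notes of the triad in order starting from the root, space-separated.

iv is built on scale degree 4, which is G in both D major and its parallel. In D minor the chord on G is G–Bb–D.

G Bb D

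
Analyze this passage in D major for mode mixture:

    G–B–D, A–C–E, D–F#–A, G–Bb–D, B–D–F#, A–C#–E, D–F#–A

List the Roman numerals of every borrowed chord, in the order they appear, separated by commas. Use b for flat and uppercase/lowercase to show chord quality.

v, iv

D major has the diatonic set D, Em, F#m, G, A, Bm, C#dim. Of the given chords, G–B–D = G, D–F#–A = D, B–D–F# = Bm and A–C#–E = A are diatonic. A–C–E is not: scale degree 5 in D major carries A (V). In D minor the chord on that degree is Am, so here it functions as v, borrowed from the parallel minor. G–Bb–D doesn't fit — on degree 4 D major would have G (IV). Gm is the degree-4 chord of D minor, so it is the borrowed iv.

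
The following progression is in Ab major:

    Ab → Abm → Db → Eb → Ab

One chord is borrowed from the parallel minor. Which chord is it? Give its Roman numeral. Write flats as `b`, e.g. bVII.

Ab major has the diatonic set Ab, Bbm, Cm, Db, Eb, Fm, Gdim. Ab, Db and Eb all belong to that set. But Abm (Ab–Cb–Eb) is foreign: the diatonic I on degree 1 is Ab, whereas Abm comes from Ab minor. It is labeled i.

i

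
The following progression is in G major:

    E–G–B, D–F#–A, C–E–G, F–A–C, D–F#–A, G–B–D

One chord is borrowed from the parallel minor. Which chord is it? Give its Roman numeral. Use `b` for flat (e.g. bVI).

G major has the diatonic set G, Am, Bm, C, D, Em, F#dim. Of the given chords, E–G–B = Em, D–F#–A = D, C–E–G = C and G–B–D = G are diatonic. F–A–C is not: scale degree 7 in G major carries F#dim (vii°). In G minor the chord on that degree is F, so here it functions as bVII, borrowed from the parallel minor.

bVII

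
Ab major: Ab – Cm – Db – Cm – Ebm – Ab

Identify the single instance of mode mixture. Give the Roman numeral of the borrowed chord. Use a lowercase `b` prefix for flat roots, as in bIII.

In Ab major the diatonic chords are Ab, Bbm, Cm, Db, Eb, Fm, Gdim. Ab, Cm and Db all belong to that set. But Ebm (Eb–Gb–Bb) is foreign: the diatonic V on degree 5 is Eb, whereas Ebm comes from Ab minor. It is labeled v.

v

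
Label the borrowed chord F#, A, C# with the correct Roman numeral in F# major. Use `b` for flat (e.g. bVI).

i

The root F# is the diatonic 1st degree of F# major; the borrowing shows in the chord quality. The diatonic chord on degree 1 would be F# (I), but F#–A–C# is the minor chord from F# minor. As a borrowed chord it is labeled i.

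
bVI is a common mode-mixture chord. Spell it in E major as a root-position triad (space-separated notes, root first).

C E G

The root of bVI is the lowered 6th degree: C# becomes C. In E minor the chord on C is C–E–G.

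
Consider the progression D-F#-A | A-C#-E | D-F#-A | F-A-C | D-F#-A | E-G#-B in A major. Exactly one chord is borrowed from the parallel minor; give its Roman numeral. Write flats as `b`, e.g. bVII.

A major has the diatonic set A, Bm, C#m, D, E, F#m, G#dim. Of the given chords, D–F#–A = D, A–C#–E = A and E–G#–B = E are diatonic. But F–A–C is foreign: the diatonic vi on degree 6 is F#m, whereas F comes from A minor. It is labeled bVI.

bVI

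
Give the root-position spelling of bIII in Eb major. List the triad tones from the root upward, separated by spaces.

Scale degree 3 in Eb major is G. bIII uses the lowered form, Gb, taken from Eb minor. In Eb minor the chord on Gb is Gb–Bb–Db.

Gb Bb Db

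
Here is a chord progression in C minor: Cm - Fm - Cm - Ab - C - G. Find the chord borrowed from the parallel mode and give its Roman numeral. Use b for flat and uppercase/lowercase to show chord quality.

I

C minor has the diatonic set Cm, Ddim, Eb, Fm, G, Ab, Bb (with V from harmonic minor). Cm, Fm, Ab and G are all diatonic. C (C–E–G) is not: scale degree 1 in C minor carries Cm (i). In C major the chord on that degree is C, so here it functions as I, borrowed from the parallel major.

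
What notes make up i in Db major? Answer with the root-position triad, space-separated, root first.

Db Fb Ab

i is built on scale degree 1, which is Db in both Db major and its parallel. Stacking thirds in Db minor on Db gives Db–Fb–Ab.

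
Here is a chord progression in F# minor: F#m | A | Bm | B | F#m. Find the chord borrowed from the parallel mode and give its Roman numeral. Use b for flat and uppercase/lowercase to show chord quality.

IV

The diatonic triads in F# minor (with V from harmonic minor) are F#m, G#dim, A, Bm, C#, D, E. F#m, A and Bm all belong to that set. B (B–D#–F#) is not: scale degree 4 in F# minor carries Bm (iv). In F# major the chord on that degree is B, so here it functions as IV, borrowed from the parallel major.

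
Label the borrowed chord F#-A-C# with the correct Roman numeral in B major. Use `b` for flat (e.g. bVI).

The root F# is the diatonic 5th degree of B major; the borrowing shows in the chord quality. The diatonic chord on degree 5 would be F# (V), but F#–A–C# is the minor chord from B minor. As a borrowed chord it is labeled v.

v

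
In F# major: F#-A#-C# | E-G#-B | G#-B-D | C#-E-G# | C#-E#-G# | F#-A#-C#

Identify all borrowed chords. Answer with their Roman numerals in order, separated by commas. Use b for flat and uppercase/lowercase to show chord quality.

F# major has the diatonic set F#, G#m, A#m, B, C#, D#m, E#dim. F#–A#–C# = F# and C#–E#–G# = C# both belong to that set. E–G#–B is not: scale degree 7 in F# major carries E#dim (vii°). In F# minor the chord on that degree is E, so here it functions as bVII, borrowed from the parallel minor. G#–B–D is not: scale degree 2 in F# major carries G#m (ii). In F# minor the chord on that degree is G#dim, so here it functions as ii°, borrowed from the parallel minor. C#–E–G# is not: scale degree 5 in F# major carries C# (V). In F# minor the chord on that degree is C#m, so here it functions as v, borrowed from the parallel minor.

bVII, ii°, v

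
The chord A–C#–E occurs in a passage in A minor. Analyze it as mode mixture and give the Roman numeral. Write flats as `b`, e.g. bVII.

A is scale degree 1 in A minor. A–C#–E is a major chord — the form found in A major, not the diatonic i (Am). Borrowed into A minor it is written I.

I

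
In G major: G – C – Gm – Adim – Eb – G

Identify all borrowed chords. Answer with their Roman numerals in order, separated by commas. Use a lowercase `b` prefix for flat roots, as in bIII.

i, ii°, bVI

In G major the diatonic chords are G, Am, Bm, C, D, Em, F#dim. Of the given chords, G and C are diatonic. Gm (G–Bb–D) is not: scale degree 1 in G major carries G (I). In G minor the chord on that degree is Gm, so here it functions as i, borrowed from the parallel minor. Adim (A–C–Eb) doesn't fit — on degree 2 G major would have Am (ii). Adim is the degree-2 chord of G minor, so it is the borrowed ii°. Eb (Eb–G–Bb) doesn't fit — on degree 6 G major would have Em (vi). Eb is the degree-6 chord of G minor, so it is the borrowed bVI.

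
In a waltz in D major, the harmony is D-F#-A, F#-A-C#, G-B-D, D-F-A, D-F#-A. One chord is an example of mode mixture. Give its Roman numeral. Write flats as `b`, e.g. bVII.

i

D major has the diatonic set D, Em, F#m, G, A, Bm, C#dim. D–F#–A = D, F#–A–C# = F#m and G–B–D = G are all diatonic. D–F–A doesn't fit — on degree 1 D major would have D (I). Dm is the degree-1 chord of D minor, so it is the borrowed i.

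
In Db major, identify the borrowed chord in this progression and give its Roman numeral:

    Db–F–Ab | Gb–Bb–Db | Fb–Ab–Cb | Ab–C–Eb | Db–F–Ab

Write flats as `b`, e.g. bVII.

The diatonic triads in Db major are Db, Ebm, Fm, Gb, Ab, Bbm, Cdim. Of the given chords, Db–F–Ab = Db, Gb–Bb–Db = Gb and Ab–C–Eb = Ab are diatonic. But Fb–Ab–Cb is foreign: the diatonic iii on degree 3 is Fm, whereas Fb comes from Db minor. It is labeled bIII.

bIII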